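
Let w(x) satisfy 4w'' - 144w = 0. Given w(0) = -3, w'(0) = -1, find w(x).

w = -19*exp(6*x)/12 - 17*exp(-6*x)/12

Divide through by 4: w'' - 36w = 0.
Characteristic equation r² - 36 = 0 factors as (r - 6)(r + 6) = 0, so r = 6, -6.
Hence w_h = C1*exp(6*x) + C2*exp(-6*x).
Apply the initial conditions: w(0) = C1 + C2 = -3 and w'(0) = -6*C2 + 6*C1 = -1. Solving gives C1 = -19/12, C2 = -17/12.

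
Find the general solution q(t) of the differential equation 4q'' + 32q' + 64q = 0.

Divide through by 4: q'' + 8q' + 16q = 0.
Characteristic equation r² + 8r + 16 = 0 has discriminant (8)² - 4·(16) = 0, so r = -4 is a repeated root.
Hence q_h = (C1 + C2*t)*exp(-4*t).

q = C1*exp(-4*t) + C2*t*exp(-4*t)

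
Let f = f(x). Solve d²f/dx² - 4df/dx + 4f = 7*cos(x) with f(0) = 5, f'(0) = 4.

Characteristic equation r² - 4r + 4 = 0 has discriminant (-4)² - 4·(4) = 0, so r = 2 is a repeated root.
Hence f_h = (C1 + C2*x)*exp(2*x).
Try f_p = A*cos(x) + B*sin(x). Substituting and equating the coefficients of cos(x) and sin(x) gives A = 21/25, B = -28/25, so f_p = -28*sin(x)/25 + 21*cos(x)/25.
General solution: f = -28*sin(x)/25 + 21*cos(x)/25 + C1*exp(2*x) + C2*x*exp(2*x).
Apply the initial conditions: f(0) = 21/25 + C1 = 5 and f'(0) = -28/25 + C2 + 2*C1 = 4. Solving gives C1 = 104/25, C2 = -16/5.

f = -28*sin(x)/25 + 21*cos(x)/25 + 104*exp(2*x)/25 - 16*x*exp(2*x)/5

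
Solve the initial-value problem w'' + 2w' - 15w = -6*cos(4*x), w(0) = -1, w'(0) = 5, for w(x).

Characteristic equation r² + 2r - 15 = 0 factors as (r + 5)(r - 3) = 0, so r = -5, 3.
Hence w_h = C1*exp(-5*x) + C2*exp(3*x).
Try w_p = A*cos(4*x) + B*sin(4*x). Substituting and equating the coefficients of cos(4x) and sin(4x) gives A = 186/1025, B = -48/1025, so w_p = -48*sin(4*x)/1025 + 186*cos(4*x)/1025.
General solution: w = -48*sin(4*x)/1025 + 186*cos(4*x)/1025 + C1*exp(-5*x) + C2*exp(3*x).
Apply the initial conditions: w(0) = 186/1025 + C1 + C2 = -1 and w'(0) = -192/1025 - 5*C1 + 3*C2 = 5. Solving gives C1 = -179/164, C2 = -9/100.

w = -179*exp(-5*x)/164 - 48*sin(4*x)/1025 - 9*exp(3*x)/100 + 186*cos(4*x)/1025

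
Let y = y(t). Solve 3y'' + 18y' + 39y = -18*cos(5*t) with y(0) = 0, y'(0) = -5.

Divide through by 3: y'' + 6y' + 13y = -6*cos(5*t).
Characteristic equation r² + 6r + 13 = 0 has discriminant (6)² - 4·(13) = -16 < 0, so r = -3 ± 2i.
Hence y_h = C1*cos(2*t)*exp(-3*t) + C2*exp(-3*t)*sin(2*t).
Try y_p = A*cos(5*t) + B*sin(5*t). Substituting and equating the coefficients of cos(5t) and sin(5t) gives A = 2/29, B = -5/29, so y_p = -5*sin(5*t)/29 + 2*cos(5*t)/29.
General solution: y = -5*sin(5*t)/29 + 2*cos(5*t)/29 + C1*cos(2*t)*exp(-3*t) + C2*exp(-3*t)*sin(2*t).
Apply the initial conditions: y(0) = 2/29 + C1 = 0 and y'(0) = -25/29 - 3*C1 + 2*C2 = -5. Solving gives C1 = -2/29, C2 = -63/29.

y = -5*sin(5*t)/29 + 2*cos(5*t)/29 - 63*exp(-3*t)*sin(2*t)/29 - 2*cos(2*t)*exp(-3*t)/29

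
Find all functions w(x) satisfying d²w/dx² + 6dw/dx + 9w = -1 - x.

Characteristic equation r² + 6r + 9 = 0 has discriminant (6)² - 4·(9) = 0, so r = -3 is a repeated root.
Hence w_h = (C1 + C2*x)*exp(-3*x).
For the particular solution try w_p = A0 + A1*x. Substituting and matching coefficients of each power of x gives A0 = -1/27, A1 = -1/9, so w_p = -1/27 - x/9.

w = -1/27 - x/9 + C1*exp(-3*x) + C2*x*exp(-3*x)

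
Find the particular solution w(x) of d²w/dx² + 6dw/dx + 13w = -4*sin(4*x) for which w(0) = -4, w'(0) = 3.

w = 4*sin(4*x)/195 + 32*cos(4*x)/195 - 1867*exp(-3*x)*sin(2*x)/390 - 812*cos(2*x)*exp(-3*x)/195

Characteristic equation r² + 6r + 13 = 0 has discriminant (6)² - 4·(13) = -16 < 0, so r = -3 ± 2i.
Hence w_h = C1*cos(2*x)*exp(-3*x) + C2*exp(-3*x)*sin(2*x).
Try w_p = A*cos(4*x) + B*sin(4*x). Substituting and equating the coefficients of cos(4x) and sin(4x) gives A = 32/195, B = 4/195, so w_p = 4*sin(4*x)/195 + 32*cos(4*x)/195.
General solution: w = 4*sin(4*x)/195 + 32*cos(4*x)/195 + C1*cos(2*x)*exp(-3*x) + C2*exp(-3*x)*sin(2*x).
Apply the initial conditions: w(0) = 32/195 + C1 = -4 and w'(0) = 16/195 - 3*C1 + 2*C2 = 3. Solving gives C1 = -812/195, C2 = -1867/390.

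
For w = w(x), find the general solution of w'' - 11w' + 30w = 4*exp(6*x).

w = C1*exp(5*x) + C2*exp(6*x) + 4*x*exp(6*x)

Characteristic equation r² - 11r + 30 = 0 factors as (r - 5)(r - 6) = 0, so r = 5, 6.
Hence w_h = C1*exp(5*x) + C2*exp(6*x).
Since exp(6*x) solves the homogeneous equation (r = 6 is a root of multiplicity 1), multiply the trial by x. Try w_p = A*x*exp(6*x). Substituting into the equation and dividing by exp(6*x) gives A = 4, so w_p = 4*x*exp(6*x).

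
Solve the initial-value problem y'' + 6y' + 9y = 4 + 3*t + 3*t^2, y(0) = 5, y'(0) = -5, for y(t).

y = 4/9 - t/9 + t**2/3 + 41*exp(-3*t)/9 + 79*t*exp(-3*t)/9

Characteristic equation r² + 6r + 9 = 0 has discriminant (6)² - 4·(9) = 0, so r = -3 is a repeated root.
Hence y_h = (C1 + C2*t)*exp(-3*t).
For the particular solution try y_p = A0 + A1*t + A2*t^2. Substituting and matching coefficients of each power of t gives A0 = 4/9, A1 = -1/9, A2 = 1/3, so y_p = 4/9 - t/9 + t^2/3.
General solution: y = 4/9 - t/9 + t^2/3 + C1*exp(-3*t) + C2*t*exp(-3*t).
Apply the initial conditions: y(0) = 4/9 + C1 = 5 and y'(0) = -1/9 + C2 - 3*C1 = -5. Solving gives C1 = 41/9, C2 = 79/9.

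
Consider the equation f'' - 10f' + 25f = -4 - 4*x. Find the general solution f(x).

Characteristic equation r² - 10r + 25 = 0 has discriminant (-10)² - 4·(25) = 0, so r = 5 is a repeated root.
Hence f_h = (C1 + C2*x)*exp(5*x).
For the particular solution try f_p = A0 + A1*x. Substituting and matching coefficients of each power of x gives A0 = -28/125, A1 = -4/25, so f_p = -28/125 - 4*x/25.

f = -28/125 - 4*x/25 + C1*exp(5*x) + C2*x*exp(5*x)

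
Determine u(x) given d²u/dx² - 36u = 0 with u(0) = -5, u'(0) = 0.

Characteristic equation r² - 36 = 0 factors as (r - 6)(r + 6) = 0, so r = 6, -6.
Hence u_h = C1*exp(6*x) + C2*exp(-6*x).
Apply the initial conditions: u(0) = C1 + C2 = -5 and u'(0) = -6*C2 + 6*C1 = 0. Solving gives C1 = -5/2, C2 = -5/2.

u = -5*exp(-6*x)/2 - 5*exp(6*x)/2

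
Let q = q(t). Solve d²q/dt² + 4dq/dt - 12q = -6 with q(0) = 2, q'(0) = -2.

q = 1/2 + 5*exp(-6*t)/8 + 7*exp(2*t)/8

Characteristic equation r² + 4r - 12 = 0 factors as (r - 2)(r + 6) = 0, so r = 2, -6.
Hence q_h = C1*exp(2*t) + C2*exp(-6*t).
For the particular solution try q_p = A0. Substituting and matching coefficients of each power of t gives A0 = 1/2, so q_p = 1/2.
General solution: q = 1/2 + C1*exp(2*t) + C2*exp(-6*t).
Apply the initial conditions: q(0) = 1/2 + C1 + C2 = 2 and q'(0) = -6*C2 + 2*C1 = -2. Solving gives C1 = 7/8, C2 = 5/8.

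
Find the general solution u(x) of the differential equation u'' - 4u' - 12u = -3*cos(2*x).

Characteristic equation r² - 4r - 12 = 0 factors as (r + 2)(r - 6) = 0, so r = -2, 6.
Hence u_h = C1*exp(-2*x) + C2*exp(6*x).
Try u_p = A*cos(2*x) + B*sin(2*x). Substituting and equating the coefficients of cos(2x) and sin(2x) gives A = 3/20, B = 3/40, so u_p = 3*cos(2*x)/20 + 3*sin(2*x)/40.

u = 3*cos(2*x)/20 + 3*sin(2*x)/40 + C1*exp(-2*x) + C2*exp(6*x)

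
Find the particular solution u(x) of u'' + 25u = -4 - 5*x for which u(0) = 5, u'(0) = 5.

Characteristic equation r² + 25 = 0 has discriminant (0)² - 4·(25) = -100 < 0, so r = ± 5i.
Hence u_h = C1*cos(5*x) + C2*sin(5*x).
For the particular solution try u_p = A0 + A1*x. Substituting and matching coefficients of each power of x gives A0 = -4/25, A1 = -1/5, so u_p = -4/25 - x/5.
General solution: u = -4/25 - x/5 + C1*cos(5*x) + C2*sin(5*x).
Apply the initial conditions: u(0) = -4/25 + C1 = 5 and u'(0) = -1/5 + 5*C2 = 5. Solving gives C1 = 129/25, C2 = 26/25.

u = -4/25 - x/5 + 26*sin(5*x)/25 + 129*cos(5*x)/25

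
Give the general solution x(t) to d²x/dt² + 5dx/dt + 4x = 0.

x = C1*exp(-t) + C2*exp(-4*t)

Characteristic equation r² + 5r + 4 = 0 factors as (r + 1)(r + 4) = 0, so r = -1, -4.
Hence x_h = C1*exp(-t) + C2*exp(-4*t).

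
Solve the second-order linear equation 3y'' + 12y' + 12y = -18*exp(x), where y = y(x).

y = -2*exp(x)/3 + C1*exp(-2*x) + C2*x*exp(-2*x)

Divide through by 3: y'' + 4y' + 4y = -6*exp(x).
Characteristic equation r² + 4r + 4 = 0 has discriminant (4)² - 4·(4) = 0, so r = -2 is a repeated root.
Hence y_h = (C1 + C2*x)*exp(-2*x).
Try y_p = A*exp(x). Substituting into the equation and dividing by exp(x) gives A = -2/3, so y_p = -2*exp(x)/3.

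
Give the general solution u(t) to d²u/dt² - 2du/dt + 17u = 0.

u = C1*cos(4*t)*exp(t) + C2*exp(t)*sin(4*t)

Characteristic equation r² - 2r + 17 = 0 has discriminant (-2)² - 4·(17) = -64 < 0, so r = 1 ± 4i.
Hence u_h = C1*cos(4*t)*exp(t) + C2*exp(t)*sin(4*t).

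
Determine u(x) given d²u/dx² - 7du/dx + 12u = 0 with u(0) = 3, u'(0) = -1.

u = -10*exp(4*x) + 13*exp(3*x)

Characteristic equation r² - 7r + 12 = 0 factors as (r - 3)(r - 4) = 0, so r = 3, 4.
Hence u_h = C1*exp(3*x) + C2*exp(4*x).
Apply the initial conditions: u(0) = C1 + C2 = 3 and u'(0) = 3*C1 + 4*C2 = -1. Solving gives C1 = 13, C2 = -10.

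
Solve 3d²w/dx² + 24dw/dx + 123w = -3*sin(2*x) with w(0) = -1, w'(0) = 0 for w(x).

Divide through by 3: w'' + 8w' + 41w = -sin(2*x).
Characteristic equation r² + 8r + 41 = 0 has discriminant (8)² - 4·(41) = -100 < 0, so r = -4 ± 5i.
Hence w_h = C1*cos(5*x)*exp(-4*x) + C2*exp(-4*x)*sin(5*x).
Try w_p = A*cos(2*x) + B*sin(2*x). Substituting and equating the coefficients of cos(2x) and sin(2x) gives A = 16/1625, B = -37/1625, so w_p = -37*sin(2*x)/1625 + 16*cos(2*x)/1625.
General solution: w = -37*sin(2*x)/1625 + 16*cos(2*x)/1625 + C1*cos(5*x)*exp(-4*x) + C2*exp(-4*x)*sin(5*x).
Apply the initial conditions: w(0) = 16/1625 + C1 = -1 and w'(0) = -74/1625 - 4*C1 + 5*C2 = 0. Solving gives C1 = -1641/1625, C2 = -1298/1625.

w = -37*sin(2*x)/1625 + 16*cos(2*x)/1625 - 1641*cos(5*x)*exp(-4*x)/1625 - 1298*exp(-4*x)*sin(5*x)/1625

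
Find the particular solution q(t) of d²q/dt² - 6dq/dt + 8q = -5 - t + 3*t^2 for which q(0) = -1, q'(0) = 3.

q = -25/64 - 5*exp(2*t)/2 + 3*t**2/8 + 7*t/16 + 121*exp(4*t)/64

Characteristic equation r² - 6r + 8 = 0 factors as (r - 4)(r - 2) = 0, so r = 4, 2.
Hence q_h = C1*exp(4*t) + C2*exp(2*t).
For the particular solution try q_p = A0 + A1*t + A2*t^2. Substituting and matching coefficients of each power of t gives A0 = -25/64, A1 = 7/16, A2 = 3/8, so q_p = -25/64 + 3*t^2/8 + 7*t/16.
General solution: q = -25/64 + 3*t^2/8 + 7*t/16 + C1*exp(4*t) + C2*exp(2*t).
Apply the initial conditions: q(0) = -25/64 + C1 + C2 = -1 and q'(0) = 7/16 + 2*C2 + 4*C1 = 3. Solving gives C1 = 121/64, C2 = -5/2.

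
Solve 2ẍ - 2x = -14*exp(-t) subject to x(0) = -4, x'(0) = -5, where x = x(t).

Divide through by 2: x'' - x = -7*exp(-t).
Characteristic equation r² - 1 = 0 factors as (r + 1)(r - 1) = 0, so r = -1, 1.
Hence x_h = C1*exp(-t) + C2*exp(t).
Since exp(-t) solves the homogeneous equation (r = -1 is a root of multiplicity 1), multiply the trial by t. Try x_p = A*t*exp(-t). Substituting into the equation and dividing by exp(-t) gives A = 7/2, so x_p = 7*t*exp(-t)/2.
General solution: x = C1*exp(-t) + C2*exp(t) + 7*t*exp(-t)/2.
Apply the initial conditions: x(0) = C1 + C2 = -4 and x'(0) = 7/2 + C2 - C1 = -5. Solving gives C1 = 9/4, C2 = -25/4.

x = -25*exp(t)/4 + 9*exp(-t)/4 + 7*t*exp(-t)/2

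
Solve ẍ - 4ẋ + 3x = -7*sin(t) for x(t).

x = -7*cos(t)/5 - 7*sin(t)/10 + C1*exp(t) + C2*exp(3*t)

Characteristic equation r² - 4r + 3 = 0 factors as (r - 1)(r - 3) = 0, so r = 1, 3.
Hence x_h = C1*exp(t) + C2*exp(3*t).
Try x_p = A*cos(t) + B*sin(t). Substituting and equating the coefficients of cos(t) and sin(t) gives A = -7/5, B = -7/10, so x_p = -7*cos(t)/5 - 7*sin(t)/10.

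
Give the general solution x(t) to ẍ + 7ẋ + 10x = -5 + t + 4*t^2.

Characteristic equation r² + 7r + 10 = 0 factors as (r + 2)(r + 5) = 0, so r = -2, -5.
Hence x_h = C1*exp(-2*t) + C2*exp(-5*t).
For the particular solution try x_p = A0 + A1*t + A2*t^2. Substituting and matching coefficients of each power of t gives A0 = -129/500, A1 = -23/50, A2 = 2/5, so x_p = -129/500 - 23*t/50 + 2*t^2/5.

x = -129/500 - 23*t/50 + 2*t**2/5 + C1*exp(-2*t) + C2*exp(-5*t)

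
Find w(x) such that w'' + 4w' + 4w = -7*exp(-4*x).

w = -7*exp(-4*x)/4 + C1*exp(-2*x) + C2*x*exp(-2*x)

Characteristic equation r² + 4r + 4 = 0 has discriminant (4)² - 4·(4) = 0, so r = -2 is a repeated root.
Hence w_h = (C1 + C2*x)*exp(-2*x).
Try w_p = A*exp(-4*x). Substituting into the equation and dividing by exp(-4*x) gives A = -7/4, so w_p = -7*exp(-4*x)/4.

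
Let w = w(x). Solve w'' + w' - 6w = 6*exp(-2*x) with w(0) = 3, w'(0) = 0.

Characteristic equation r² + r - 6 = 0 factors as (r + 3)(r - 2) = 0, so r = -3, 2.
Hence w_h = C1*exp(-3*x) + C2*exp(2*x).
Try w_p = A*exp(-2*x). Substituting into the equation and dividing by exp(-2*x) gives A = -3/2, so w_p = -3*exp(-2*x)/2.
General solution: w = -3*exp(-2*x)/2 + C1*exp(-3*x) + C2*exp(2*x).
Apply the initial conditions: w(0) = -3/2 + C1 + C2 = 3 and w'(0) = 3 - 3*C1 + 2*C2 = 0. Solving gives C1 = 12/5, C2 = 21/10.

w = -3*exp(-2*x)/2 + 12*exp(-3*x)/5 + 21*exp(2*x)/10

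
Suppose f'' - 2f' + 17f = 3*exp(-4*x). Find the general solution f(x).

Characteristic equation r² - 2r + 17 = 0 has discriminant (-2)² - 4·(17) = -64 < 0, so r = 1 ± 4i.
Hence f_h = C1*cos(4*x)*exp(x) + C2*exp(x)*sin(4*x).
Try f_p = A*exp(-4*x). Substituting into the equation and dividing by exp(-4*x) gives A = 3/41, so f_p = 3*exp(-4*x)/41.

f = 3*exp(-4*x)/41 + C1*cos(4*x)*exp(x) + C2*exp(x)*sin(4*x)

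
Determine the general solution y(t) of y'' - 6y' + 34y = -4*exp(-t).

y = -4*exp(-t)/41 + C1*cos(5*t)*exp(3*t) + C2*exp(3*t)*sin(5*t)

Characteristic equation r² - 6r + 34 = 0 has discriminant (-6)² - 4·(34) = -100 < 0, so r = 3 ± 5i.
Hence y_h = C1*cos(5*t)*exp(3*t) + C2*exp(3*t)*sin(5*t).
Try y_p = A*exp(-t). Substituting into the equation and dividing by exp(-t) gives A = -4/41, so y_p = -4*exp(-t)/41.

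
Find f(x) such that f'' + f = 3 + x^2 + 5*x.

Characteristic equation r² + 1 = 0 has discriminant (0)² - 4·(1) = -4 < 0, so r = ± i.
Hence f_h = C1*cos(x) + C2*sin(x).
For the particular solution try f_p = A0 + A1*x + A2*x^2. Substituting and matching coefficients of each power of x gives A0 = 1, A1 = 5, A2 = 1, so f_p = 1 + x^2 + 5*x.

f = 1 + x**2 + 5*x + C1*cos(x) + C2*sin(x)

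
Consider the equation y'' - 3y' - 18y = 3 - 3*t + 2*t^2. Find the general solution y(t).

Characteristic equation r² - 3r - 18 = 0 factors as (r + 3)(r - 6) = 0, so r = -3, 6.
Hence y_h = C1*exp(-3*t) + C2*exp(6*t).
For the particular solution try y_p = A0 + A1*t + A2*t^2. Substituting and matching coefficients of each power of t gives A0 = -23/108, A1 = 11/54, A2 = -1/9, so y_p = -23/108 - t^2/9 + 11*t/54.

y = -23/108 - t**2/9 + 11*t/54 + C1*exp(-3*t) + C2*exp(6*t)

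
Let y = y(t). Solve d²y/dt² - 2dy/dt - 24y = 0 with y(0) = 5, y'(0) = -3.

Characteristic equation r² - 2r - 24 = 0 factors as (r - 6)(r + 4) = 0, so r = 6, -4.
Hence y_h = C1*exp(6*t) + C2*exp(-4*t).
Apply the initial conditions: y(0) = C1 + C2 = 5 and y'(0) = -4*C2 + 6*C1 = -3. Solving gives C1 = 17/10, C2 = 33/10.

y = 17*exp(6*t)/10 + 33*exp(-4*t)/10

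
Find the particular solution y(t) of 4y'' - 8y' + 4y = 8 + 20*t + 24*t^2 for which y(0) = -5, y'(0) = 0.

Divide through by 4: y'' - 2y' + y = 2 + 5*t + 6*t^2.
Characteristic equation r² - 2r + 1 = 0 has discriminant (-2)² - 4·(1) = 0, so r = 1 is a repeated root.
Hence y_h = (C1 + C2*t)*exp(t).
For the particular solution try y_p = A0 + A1*t + A2*t^2. Substituting and matching coefficients of each power of t gives A0 = 48, A1 = 29, A2 = 6, so y_p = 48 + 6*t^2 + 29*t.
General solution: y = 48 + 6*t^2 + 29*t + C1*exp(t) + C2*t*exp(t).
Apply the initial conditions: y(0) = 48 + C1 = -5 and y'(0) = 29 + C1 + C2 = 0. Solving gives C1 = -53, C2 = 24.

y = 48 - 53*exp(t) + 6*t**2 + 29*t + 24*t*exp(t)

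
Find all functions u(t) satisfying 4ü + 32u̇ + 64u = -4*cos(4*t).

u = -sin(4*t)/32 + C1*exp(-4*t) + C2*t*exp(-4*t)

Divide through by 4: u'' + 8u' + 16u = -cos(4*t).
Characteristic equation r² + 8r + 16 = 0 has discriminant (8)² - 4·(16) = 0, so r = -4 is a repeated root.
Hence u_h = (C1 + C2*t)*exp(-4*t).
Try u_p = A*cos(4*t) + B*sin(4*t). Substituting and equating the coefficients of cos(4t) and sin(4t) gives A = 0, B = -1/32, so u_p = -sin(4*t)/32.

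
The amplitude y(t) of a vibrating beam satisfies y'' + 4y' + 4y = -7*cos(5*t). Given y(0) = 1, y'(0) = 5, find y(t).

y = -140*sin(5*t)/841 + 147*cos(5*t)/841 + 694*exp(-2*t)/841 + 217*t*exp(-2*t)/29

Characteristic equation r² + 4r + 4 = 0 has discriminant (4)² - 4·(4) = 0, so r = -2 is a repeated root.
Hence y_h = (C1 + C2*t)*exp(-2*t).
Try y_p = A*cos(5*t) + B*sin(5*t). Substituting and equating the coefficients of cos(5t) and sin(5t) gives A = 147/841, B = -140/841, so y_p = -140*sin(5*t)/841 + 147*cos(5*t)/841.
General solution: y = -140*sin(5*t)/841 + 147*cos(5*t)/841 + C1*exp(-2*t) + C2*t*exp(-2*t).
Apply the initial conditions: y(0) = 147/841 + C1 = 1 and y'(0) = -700/841 + C2 - 2*C1 = 5. Solving gives C1 = 694/841, C2 = 217/29.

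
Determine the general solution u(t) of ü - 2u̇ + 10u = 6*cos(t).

u = -12*sin(t)/85 + 54*cos(t)/85 + C1*cos(3*t)*exp(t) + C2*exp(t)*sin(3*t)

Characteristic equation r² - 2r + 10 = 0 has discriminant (-2)² - 4·(10) = -36 < 0, so r = 1 ± 3i.
Hence u_h = C1*cos(3*t)*exp(t) + C2*exp(t)*sin(3*t).
Try u_p = A*cos(t) + B*sin(t). Substituting and equating the coefficients of cos(t) and sin(t) gives A = 54/85, B = -12/85, so u_p = -12*sin(t)/85 + 54*cos(t)/85.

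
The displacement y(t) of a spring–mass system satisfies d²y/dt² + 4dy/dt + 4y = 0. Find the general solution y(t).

y = C1*exp(-2*t) + C2*t*exp(-2*t)

Characteristic equation r² + 4r + 4 = 0 has discriminant (4)² - 4·(4) = 0, so r = -2 is a repeated root.
Hence y_h = (C1 + C2*t)*exp(-2*t).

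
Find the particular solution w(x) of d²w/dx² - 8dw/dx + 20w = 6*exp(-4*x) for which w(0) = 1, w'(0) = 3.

w = 3*exp(-4*x)/34 - 5*exp(4*x)*sin(2*x)/34 + 31*cos(2*x)*exp(4*x)/34

Characteristic equation r² - 8r + 20 = 0 has discriminant (-8)² - 4·(20) = -16 < 0, so r = 4 ± 2i.
Hence w_h = C1*cos(2*x)*exp(4*x) + C2*exp(4*x)*sin(2*x).
Try w_p = A*exp(-4*x). Substituting into the equation and dividing by exp(-4*x) gives A = 3/34, so w_p = 3*exp(-4*x)/34.
General solution: w = 3*exp(-4*x)/34 + C1*cos(2*x)*exp(4*x) + C2*exp(4*x)*sin(2*x).
Apply the initial conditions: w(0) = 3/34 + C1 = 1 and w'(0) = -6/17 + 2*C2 + 4*C1 = 3. Solving gives C1 = 31/34, C2 = -5/34.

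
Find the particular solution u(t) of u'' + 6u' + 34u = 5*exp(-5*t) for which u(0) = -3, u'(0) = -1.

u = 5*exp(-5*t)/29 - 92*cos(5*t)*exp(-3*t)/29 - 56*exp(-3*t)*sin(5*t)/29

Characteristic equation r² + 6r + 34 = 0 has discriminant (6)² - 4·(34) = -100 < 0, so r = -3 ± 5i.
Hence u_h = C1*cos(5*t)*exp(-3*t) + C2*exp(-3*t)*sin(5*t).
Try u_p = A*exp(-5*t). Substituting into the equation and dividing by exp(-5*t) gives A = 5/29, so u_p = 5*exp(-5*t)/29.
General solution: u = 5*exp(-5*t)/29 + C1*cos(5*t)*exp(-3*t) + C2*exp(-3*t)*sin(5*t).
Apply the initial conditions: u(0) = 5/29 + C1 = -3 and u'(0) = -25/29 - 3*C1 + 5*C2 = -1. Solving gives C1 = -92/29, C2 = -56/29.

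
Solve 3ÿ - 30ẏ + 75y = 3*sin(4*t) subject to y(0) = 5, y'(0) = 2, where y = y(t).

y = 9*sin(4*t)/1681 + 40*cos(4*t)/1681 + 8365*exp(5*t)/1681 - 939*t*exp(5*t)/41

Divide through by 3: y'' - 10y' + 25y = sin(4*t).
Characteristic equation r² - 10r + 25 = 0 has discriminant (-10)² - 4·(25) = 0, so r = 5 is a repeated root.
Hence y_h = (C1 + C2*t)*exp(5*t).
Try y_p = A*cos(4*t) + B*sin(4*t). Substituting and equating the coefficients of cos(4t) and sin(4t) gives A = 40/1681, B = 9/1681, so y_p = 9*sin(4*t)/1681 + 40*cos(4*t)/1681.
General solution: y = 9*sin(4*t)/1681 + 40*cos(4*t)/1681 + C1*exp(5*t) + C2*t*exp(5*t).
Apply the initial conditions: y(0) = 40/1681 + C1 = 5 and y'(0) = 36/1681 + C2 + 5*C1 = 2. Solving gives C1 = 8365/1681, C2 = -939/41.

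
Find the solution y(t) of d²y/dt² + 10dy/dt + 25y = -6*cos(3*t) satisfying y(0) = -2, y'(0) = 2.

y = -554*exp(-5*t)/289 - 45*sin(3*t)/289 - 24*cos(3*t)/289 - 121*t*exp(-5*t)/17

Characteristic equation r² + 10r + 25 = 0 has discriminant (10)² - 4·(25) = 0, so r = -5 is a repeated root.
Hence y_h = (C1 + C2*t)*exp(-5*t).
Try y_p = A*cos(3*t) + B*sin(3*t). Substituting and equating the coefficients of cos(3t) and sin(3t) gives A = -24/289, B = -45/289, so y_p = -45*sin(3*t)/289 - 24*cos(3*t)/289.
General solution: y = -45*sin(3*t)/289 - 24*cos(3*t)/289 + C1*exp(-5*t) + C2*t*exp(-5*t).
Apply the initial conditions: y(0) = -24/289 + C1 = -2 and y'(0) = -135/289 + C2 - 5*C1 = 2. Solving gives C1 = -554/289, C2 = -121/17.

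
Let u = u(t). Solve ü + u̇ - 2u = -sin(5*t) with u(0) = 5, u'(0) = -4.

Characteristic equation r² + r - 2 = 0 factors as (r + 2)(r - 1) = 0, so r = -2, 1.
Hence u_h = C1*exp(-2*t) + C2*exp(t).
Try u_p = A*cos(5*t) + B*sin(5*t). Substituting and equating the coefficients of cos(5t) and sin(5t) gives A = 5/754, B = 27/754, so u_p = 5*cos(5*t)/754 + 27*sin(5*t)/754.
General solution: u = 5*cos(5*t)/754 + 27*sin(5*t)/754 + C1*exp(-2*t) + C2*exp(t).
Apply the initial conditions: u(0) = 5/754 + C1 + C2 = 5 and u'(0) = 135/754 + C2 - 2*C1 = -4. Solving gives C1 = 266/87, C2 = 151/78.

u = 5*cos(5*t)/754 + 27*sin(5*t)/754 + 151*exp(t)/78 + 266*exp(-2*t)/87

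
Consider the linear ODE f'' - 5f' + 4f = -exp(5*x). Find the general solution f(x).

Characteristic equation r² - 5r + 4 = 0 factors as (r - 1)(r - 4) = 0, so r = 1, 4.
Hence f_h = C1*exp(x) + C2*exp(4*x).
Try f_p = A*exp(5*x). Substituting into the equation and dividing by exp(5*x) gives A = -1/4, so f_p = -exp(5*x)/4.

f = -exp(5*x)/4 + C1*exp(x) + C2*exp(4*x)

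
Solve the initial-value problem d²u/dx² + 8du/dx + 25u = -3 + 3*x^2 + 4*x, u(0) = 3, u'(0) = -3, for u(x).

u = -2441/15625 + 3*x**2/25 + 52*x/625 + 49316*cos(3*x)*exp(-4*x)/15625 + 149089*exp(-4*x)*sin(3*x)/46875

Characteristic equation r² + 8r + 25 = 0 has discriminant (8)² - 4·(25) = -36 < 0, so r = -4 ± 3i.
Hence u_h = C1*cos(3*x)*exp(-4*x) + C2*exp(-4*x)*sin(3*x).
For the particular solution try u_p = A0 + A1*x + A2*x^2. Substituting and matching coefficients of each power of x gives A0 = -2441/15625, A1 = 52/625, A2 = 3/25, so u_p = -2441/15625 + 3*x^2/25 + 52*x/625.
General solution: u = -2441/15625 + 3*x^2/25 + 52*x/625 + C1*cos(3*x)*exp(-4*x) + C2*exp(-4*x)*sin(3*x).
Apply the initial conditions: u(0) = -2441/15625 + C1 = 3 and u'(0) = 52/625 - 4*C1 + 3*C2 = -3. Solving gives C1 = 49316/15625, C2 = 149089/46875.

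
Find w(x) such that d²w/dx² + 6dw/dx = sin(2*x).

w = C2 - 3*cos(2*x)/40 - sin(2*x)/40 + C1*exp(-6*x)

Characteristic equation r² + 6r = 0 factors as (r + 6)r = 0, so r = -6, 0.
Hence w_h = C1*exp(-6*x) + C2.
Try w_p = A*cos(2*x) + B*sin(2*x). Substituting and equating the coefficients of cos(2x) and sin(2x) gives A = -3/40, B = -1/40, so w_p = -3*cos(2*x)/40 - sin(2*x)/40.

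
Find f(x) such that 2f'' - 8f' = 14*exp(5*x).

Divide through by 2: f'' - 4f' = 7*exp(5*x).
Characteristic equation r² - 4r = 0 factors as (r - 4)r = 0, so r = 4, 0.
Hence f_h = C1*exp(4*x) + C2.
Try f_p = A*exp(5*x). Substituting into the equation and dividing by exp(5*x) gives A = 7/5, so f_p = 7*exp(5*x)/5.

f = C2 + 7*exp(5*x)/5 + C1*exp(4*x)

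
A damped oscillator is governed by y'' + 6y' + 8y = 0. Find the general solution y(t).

Characteristic equation r² + 6r + 8 = 0 factors as (r + 4)(r + 2) = 0, so r = -4, -2.
Hence y_h = C1*exp(-4*t) + C2*exp(-2*t).

y = C1*exp(-4*t) + C2*exp(-2*t)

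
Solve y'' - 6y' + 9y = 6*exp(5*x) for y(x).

y = 3*exp(5*x)/2 + C1*exp(3*x) + C2*x*exp(3*x)

Characteristic equation r² - 6r + 9 = 0 has discriminant (-6)² - 4·(9) = 0, so r = 3 is a repeated root.
Hence y_h = (C1 + C2*x)*exp(3*x).
Try y_p = A*exp(5*x). Substituting into the equation and dividing by exp(5*x) gives A = 3/2, so y_p = 3*exp(5*x)/2.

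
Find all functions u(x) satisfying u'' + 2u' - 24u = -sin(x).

u = 2*cos(x)/629 + 25*sin(x)/629 + C1*exp(4*x) + C2*exp(-6*x)

Characteristic equation r² + 2r - 24 = 0 factors as (r - 4)(r + 6) = 0, so r = 4, -6.
Hence u_h = C1*exp(4*x) + C2*exp(-6*x).
Try u_p = A*cos(x) + B*sin(x). Substituting and equating the coefficients of cos(x) and sin(x) gives A = 2/629, B = 25/629, so u_p = 2*cos(x)/629 + 25*sin(x)/629.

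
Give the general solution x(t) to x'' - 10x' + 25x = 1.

x = 1/25 + C1*exp(5*t) + C2*t*exp(5*t)

Characteristic equation r² - 10r + 25 = 0 has discriminant (-10)² - 4·(25) = 0, so r = 5 is a repeated root.
Hence x_h = (C1 + C2*t)*exp(5*t).
For the particular solution try x_p = A0. Substituting and matching coefficients of each power of t gives A0 = 1/25, so x_p = 1/25.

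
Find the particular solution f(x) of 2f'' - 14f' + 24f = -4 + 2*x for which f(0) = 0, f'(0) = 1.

f = -17/144 - 4*exp(3*x)/9 + x/12 + 9*exp(4*x)/16

Divide through by 2: f'' - 7f' + 12f = -2 + x.
Characteristic equation r² - 7r + 12 = 0 factors as (r - 3)(r - 4) = 0, so r = 3, 4.
Hence f_h = C1*exp(3*x) + C2*exp(4*x).
For the particular solution try f_p = A0 + A1*x. Substituting and matching coefficients of each power of x gives A0 = -17/144, A1 = 1/12, so f_p = -17/144 + x/12.
General solution: f = -17/144 + x/12 + C1*exp(3*x) + C2*exp(4*x).
Apply the initial conditions: f(0) = -17/144 + C1 + C2 = 0 and f'(0) = 1/12 + 3*C1 + 4*C2 = 1. Solving gives C1 = -4/9, C2 = 9/16.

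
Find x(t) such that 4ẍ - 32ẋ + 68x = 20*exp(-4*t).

Divide through by 4: x'' - 8x' + 17x = 5*exp(-4*t).
Characteristic equation r² - 8r + 17 = 0 has discriminant (-8)² - 4·(17) = -4 < 0, so r = 4 ± i.
Hence x_h = C1*cos(t)*exp(4*t) + C2*exp(4*t)*sin(t).
Try x_p = A*exp(-4*t). Substituting into the equation and dividing by exp(-4*t) gives A = 1/13, so x_p = exp(-4*t)/13.

x = exp(-4*t)/13 + C1*cos(t)*exp(4*t) + C2*exp(4*t)*sin(t)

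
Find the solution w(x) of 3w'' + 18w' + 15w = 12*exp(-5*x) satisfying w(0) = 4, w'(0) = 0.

Divide through by 3: w'' + 6w' + 5w = 4*exp(-5*x).
Characteristic equation r² + 6r + 5 = 0 factors as (r + 1)(r + 5) = 0, so r = -1, -5.
Hence w_h = C1*exp(-x) + C2*exp(-5*x).
Since exp(-5*x) solves the homogeneous equation (r = -5 is a root of multiplicity 1), multiply the trial by x. Try w_p = A*x*exp(-5*x). Substituting into the equation and dividing by exp(-5*x) gives A = -1, so w_p = -x*exp(-5*x).
General solution: w = C1*exp(-x) + C2*exp(-5*x) - x*exp(-5*x).
Apply the initial conditions: w(0) = C1 + C2 = 4 and w'(0) = -1 - C1 - 5*C2 = 0. Solving gives C1 = 21/4, C2 = -5/4.

w = -5*exp(-5*x)/4 + 21*exp(-x)/4 - x*exp(-5*x)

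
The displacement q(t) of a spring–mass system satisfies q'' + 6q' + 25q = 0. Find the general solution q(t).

Characteristic equation r² + 6r + 25 = 0 has discriminant (6)² - 4·(25) = -64 < 0, so r = -3 ± 4i.
Hence q_h = C1*cos(4*t)*exp(-3*t) + C2*exp(-3*t)*sin(4*t).

q = C1*cos(4*t)*exp(-3*t) + C2*exp(-3*t)*sin(4*t)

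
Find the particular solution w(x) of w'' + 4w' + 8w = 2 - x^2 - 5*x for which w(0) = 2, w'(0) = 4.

w = 17/32 - x/2 - x**2/8 + 47*cos(2*x)*exp(-2*x)/32 + 119*exp(-2*x)*sin(2*x)/32

Characteristic equation r² + 4r + 8 = 0 has discriminant (4)² - 4·(8) = -16 < 0, so r = -2 ± 2i.
Hence w_h = C1*cos(2*x)*exp(-2*x) + C2*exp(-2*x)*sin(2*x).
For the particular solution try w_p = A0 + A1*x + A2*x^2. Substituting and matching coefficients of each power of x gives A0 = 17/32, A1 = -1/2, A2 = -1/8, so w_p = 17/32 - x/2 - x^2/8.
General solution: w = 17/32 - x/2 - x^2/8 + C1*cos(2*x)*exp(-2*x) + C2*exp(-2*x)*sin(2*x).
Apply the initial conditions: w(0) = 17/32 + C1 = 2 and w'(0) = -1/2 - 2*C1 + 2*C2 = 4. Solving gives C1 = 47/32, C2 = 119/32.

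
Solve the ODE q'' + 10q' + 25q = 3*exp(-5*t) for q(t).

Characteristic equation r² + 10r + 25 = 0 has discriminant (10)² - 4·(25) = 0, so r = -5 is a repeated root.
Hence q_h = (C1 + C2*t)*exp(-5*t).
Since exp(-5*t) solves the homogeneous equation (r = -5 is a root of multiplicity 2), multiply the trial by t^2. Try q_p = A*t^2*exp(-5*t). Substituting into the equation and dividing by exp(-5*t) gives A = 3/2, so q_p = 3*t^2*exp(-5*t)/2.

q = C1*exp(-5*t) + 3*t**2*exp(-5*t)/2 + C2*t*exp(-5*t)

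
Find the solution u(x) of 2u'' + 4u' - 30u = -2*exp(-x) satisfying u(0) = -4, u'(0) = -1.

Divide through by 2: u'' + 2u' - 15u = -exp(-x).
Characteristic equation r² + 2r - 15 = 0 factors as (r - 3)(r + 5) = 0, so r = 3, -5.
Hence u_h = C1*exp(3*x) + C2*exp(-5*x).
Try u_p = A*exp(-x). Substituting into the equation and dividing by exp(-x) gives A = 1/16, so u_p = exp(-x)/16.
General solution: u = exp(-x)/16 + C1*exp(3*x) + C2*exp(-5*x).
Apply the initial conditions: u(0) = 1/16 + C1 + C2 = -4 and u'(0) = -1/16 - 5*C2 + 3*C1 = -1. Solving gives C1 = -85/32, C2 = -45/32.

u = -85*exp(3*x)/32 - 45*exp(-5*x)/32 + exp(-x)/16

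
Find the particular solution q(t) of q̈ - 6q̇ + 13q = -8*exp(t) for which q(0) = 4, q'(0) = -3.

q = -exp(t) + 5*cos(2*t)*exp(3*t) - 17*exp(3*t)*sin(2*t)/2

Characteristic equation r² - 6r + 13 = 0 has discriminant (-6)² - 4·(13) = -16 < 0, so r = 3 ± 2i.
Hence q_h = C1*cos(2*t)*exp(3*t) + C2*exp(3*t)*sin(2*t).
Try q_p = A*exp(t). Substituting into the equation and dividing by exp(t) gives A = -1, so q_p = -exp(t).
General solution: q = -exp(t) + C1*cos(2*t)*exp(3*t) + C2*exp(3*t)*sin(2*t).
Apply the initial conditions: q(0) = -1 + C1 = 4 and q'(0) = -1 + 2*C2 + 3*C1 = -3. Solving gives C1 = 5, C2 = -17/2.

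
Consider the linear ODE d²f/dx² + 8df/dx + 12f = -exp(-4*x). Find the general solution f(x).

f = exp(-4*x)/4 + C1*exp(-2*x) + C2*exp(-6*x)

Characteristic equation r² + 8r + 12 = 0 factors as (r + 2)(r + 6) = 0, so r = -2, -6.
Hence f_h = C1*exp(-2*x) + C2*exp(-6*x).
Try f_p = A*exp(-4*x). Substituting into the equation and dividing by exp(-4*x) gives A = 1/4, so f_p = exp(-4*x)/4.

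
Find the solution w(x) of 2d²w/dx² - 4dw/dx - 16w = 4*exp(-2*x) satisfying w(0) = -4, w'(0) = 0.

Divide through by 2: w'' - 2w' - 8w = 2*exp(-2*x).
Characteristic equation r² - 2r - 8 = 0 factors as (r + 2)(r - 4) = 0, so r = -2, 4.
Hence w_h = C1*exp(-2*x) + C2*exp(4*x).
Since exp(-2*x) solves the homogeneous equation (r = -2 is a root of multiplicity 1), multiply the trial by x. Try w_p = A*x*exp(-2*x). Substituting into the equation and dividing by exp(-2*x) gives A = -1/3, so w_p = -x*exp(-2*x)/3.
General solution: w = C1*exp(-2*x) + C2*exp(4*x) - x*exp(-2*x)/3.
Apply the initial conditions: w(0) = C1 + C2 = -4 and w'(0) = -1/3 - 2*C1 + 4*C2 = 0. Solving gives C1 = -49/18, C2 = -23/18.

w = -49*exp(-2*x)/18 - 23*exp(4*x)/18 - x*exp(-2*x)/3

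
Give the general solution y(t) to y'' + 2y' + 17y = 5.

Characteristic equation r² + 2r + 17 = 0 has discriminant (2)² - 4·(17) = -64 < 0, so r = -1 ± 4i.
Hence y_h = C1*cos(4*t)*exp(-t) + C2*exp(-t)*sin(4*t).
For the particular solution try y_p = A0. Substituting and matching coefficients of each power of t gives A0 = 5/17, so y_p = 5/17.

y = 5/17 + C1*cos(4*t)*exp(-t) + C2*exp(-t)*sin(4*t)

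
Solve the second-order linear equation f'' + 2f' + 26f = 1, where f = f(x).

Characteristic equation r² + 2r + 26 = 0 has discriminant (2)² - 4·(26) = -100 < 0, so r = -1 ± 5i.
Hence f_h = C1*cos(5*x)*exp(-x) + C2*exp(-x)*sin(5*x).
For the particular solution try f_p = A0. Substituting and matching coefficients of each power of x gives A0 = 1/26, so f_p = 1/26.

f = 1/26 + C1*cos(5*x)*exp(-x) + C2*exp(-x)*sin(5*x)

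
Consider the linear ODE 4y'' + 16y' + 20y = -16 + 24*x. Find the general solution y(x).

y = -44/25 + 6*x/5 + C1*cos(x)*exp(-2*x) + C2*exp(-2*x)*sin(x)

Divide through by 4: y'' + 4y' + 5y = -4 + 6*x.
Characteristic equation r² + 4r + 5 = 0 has discriminant (4)² - 4·(5) = -4 < 0, so r = -2 ± i.
Hence y_h = C1*cos(x)*exp(-2*x) + C2*exp(-2*x)*sin(x).
For the particular solution try y_p = A0 + A1*x. Substituting and matching coefficients of each power of x gives A0 = -44/25, A1 = 6/5, so y_p = -44/25 + 6*x/5.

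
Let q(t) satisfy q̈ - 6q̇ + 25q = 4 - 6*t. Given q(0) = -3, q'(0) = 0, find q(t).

Characteristic equation r² - 6r + 25 = 0 has discriminant (-6)² - 4·(25) = -64 < 0, so r = 3 ± 4i.
Hence q_h = C1*cos(4*t)*exp(3*t) + C2*exp(3*t)*sin(4*t).
For the particular solution try q_p = A0 + A1*t. Substituting and matching coefficients of each power of t gives A0 = 64/625, A1 = -6/25, so q_p = 64/625 - 6*t/25.
General solution: q = 64/625 - 6*t/25 + C1*cos(4*t)*exp(3*t) + C2*exp(3*t)*sin(4*t).
Apply the initial conditions: q(0) = 64/625 + C1 = -3 and q'(0) = -6/25 + 3*C1 + 4*C2 = 0. Solving gives C1 = -1939/625, C2 = 5967/2500.

q = 64/625 - 6*t/25 - 1939*cos(4*t)*exp(3*t)/625 + 5967*exp(3*t)*sin(4*t)/2500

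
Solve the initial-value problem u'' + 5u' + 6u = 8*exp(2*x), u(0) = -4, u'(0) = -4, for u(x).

Characteristic equation r² + 5r + 6 = 0 factors as (r + 2)(r + 3) = 0, so r = -2, -3.
Hence u_h = C1*exp(-2*x) + C2*exp(-3*x).
Try u_p = A*exp(2*x). Substituting into the equation and dividing by exp(2*x) gives A = 2/5, so u_p = 2*exp(2*x)/5.
General solution: u = 2*exp(2*x)/5 + C1*exp(-2*x) + C2*exp(-3*x).
Apply the initial conditions: u(0) = 2/5 + C1 + C2 = -4 and u'(0) = 4/5 - 3*C2 - 2*C1 = -4. Solving gives C1 = -18, C2 = 68/5.

u = -18*exp(-2*x) + 2*exp(2*x)/5 + 68*exp(-3*x)/5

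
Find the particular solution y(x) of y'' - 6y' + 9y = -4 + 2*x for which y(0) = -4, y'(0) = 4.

y = -8/27 - 100*exp(3*x)/27 + 2*x/9 + 134*x*exp(3*x)/9

Characteristic equation r² - 6r + 9 = 0 has discriminant (-6)² - 4·(9) = 0, so r = 3 is a repeated root.
Hence y_h = (C1 + C2*x)*exp(3*x).
For the particular solution try y_p = A0 + A1*x. Substituting and matching coefficients of each power of x gives A0 = -8/27, A1 = 2/9, so y_p = -8/27 + 2*x/9.
General solution: y = -8/27 + 2*x/9 + C1*exp(3*x) + C2*x*exp(3*x).
Apply the initial conditions: y(0) = -8/27 + C1 = -4 and y'(0) = 2/9 + C2 + 3*C1 = 4. Solving gives C1 = -100/27, C2 = 134/9.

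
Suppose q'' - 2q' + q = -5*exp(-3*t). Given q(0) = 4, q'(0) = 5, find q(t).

q = -5*exp(-3*t)/16 + 69*exp(t)/16 - t*exp(t)/4

Characteristic equation r² - 2r + 1 = 0 has discriminant (-2)² - 4·(1) = 0, so r = 1 is a repeated root.
Hence q_h = (C1 + C2*t)*exp(t).
Try q_p = A*exp(-3*t). Substituting into the equation and dividing by exp(-3*t) gives A = -5/16, so q_p = -5*exp(-3*t)/16.
General solution: q = -5*exp(-3*t)/16 + C1*exp(t) + C2*t*exp(t).
Apply the initial conditions: q(0) = -5/16 + C1 = 4 and q'(0) = 15/16 + C1 + C2 = 5. Solving gives C1 = 69/16, C2 = -1/4.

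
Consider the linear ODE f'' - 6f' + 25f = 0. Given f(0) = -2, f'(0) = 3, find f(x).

Characteristic equation r² - 6r + 25 = 0 has discriminant (-6)² - 4·(25) = -64 < 0, so r = 3 ± 4i.
Hence f_h = C1*cos(4*x)*exp(3*x) + C2*exp(3*x)*sin(4*x).
Apply the initial conditions: f(0) = C1 = -2 and f'(0) = 3*C1 + 4*C2 = 3. Solving gives C1 = -2, C2 = 9/4.

f = -2*cos(4*x)*exp(3*x) + 9*exp(3*x)*sin(4*x)/4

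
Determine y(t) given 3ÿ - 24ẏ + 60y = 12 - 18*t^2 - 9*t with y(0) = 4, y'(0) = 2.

Divide through by 3: y'' - 8y' + 20y = 4 - 6*t^2 - 3*t.
Characteristic equation r² - 8r + 20 = 0 has discriminant (-8)² - 4·(20) = -16 < 0, so r = 4 ± 2i.
Hence y_h = C1*cos(2*t)*exp(4*t) + C2*exp(4*t)*sin(2*t).
For the particular solution try y_p = A0 + A1*t + A2*t^2. Substituting and matching coefficients of each power of t gives A0 = 37/500, A1 = -39/100, A2 = -3/10, so y_p = 37/500 - 39*t/100 - 3*t^2/10.
General solution: y = 37/500 - 39*t/100 - 3*t^2/10 + C1*cos(2*t)*exp(4*t) + C2*exp(4*t)*sin(2*t).
Apply the initial conditions: y(0) = 37/500 + C1 = 4 and y'(0) = -39/100 + 2*C2 + 4*C1 = 2. Solving gives C1 = 1963/500, C2 = -6657/1000.

y = 37/500 - 39*t/100 - 3*t**2/10 - 6657*exp(4*t)*sin(2*t)/1000 + 1963*cos(2*t)*exp(4*t)/500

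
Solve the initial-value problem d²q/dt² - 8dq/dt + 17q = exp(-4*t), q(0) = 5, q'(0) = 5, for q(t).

q = exp(-4*t)/65 - 967*exp(4*t)*sin(t)/65 + 324*cos(t)*exp(4*t)/65

Characteristic equation r² - 8r + 17 = 0 has discriminant (-8)² - 4·(17) = -4 < 0, so r = 4 ± i.
Hence q_h = C1*cos(t)*exp(4*t) + C2*exp(4*t)*sin(t).
Try q_p = A*exp(-4*t). Substituting into the equation and dividing by exp(-4*t) gives A = 1/65, so q_p = exp(-4*t)/65.
General solution: q = exp(-4*t)/65 + C1*cos(t)*exp(4*t) + C2*exp(4*t)*sin(t).
Apply the initial conditions: q(0) = 1/65 + C1 = 5 and q'(0) = -4/65 + C2 + 4*C1 = 5. Solving gives C1 = 324/65, C2 = -967/65.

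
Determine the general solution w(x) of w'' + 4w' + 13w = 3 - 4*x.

Characteristic equation r² + 4r + 13 = 0 has discriminant (4)² - 4·(13) = -36 < 0, so r = -2 ± 3i.
Hence w_h = C1*cos(3*x)*exp(-2*x) + C2*exp(-2*x)*sin(3*x).
For the particular solution try w_p = A0 + A1*x. Substituting and matching coefficients of each power of x gives A0 = 55/169, A1 = -4/13, so w_p = 55/169 - 4*x/13.

w = 55/169 - 4*x/13 + C1*cos(3*x)*exp(-2*x) + C2*exp(-2*x)*sin(3*x)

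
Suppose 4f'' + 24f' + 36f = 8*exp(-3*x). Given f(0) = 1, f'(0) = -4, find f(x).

Divide through by 4: f'' + 6f' + 9f = 2*exp(-3*x).
Characteristic equation r² + 6r + 9 = 0 has discriminant (6)² - 4·(9) = 0, so r = -3 is a repeated root.
Hence f_h = (C1 + C2*x)*exp(-3*x).
Since exp(-3*x) solves the homogeneous equation (r = -3 is a root of multiplicity 2), multiply the trial by x^2. Try f_p = A*x^2*exp(-3*x). Substituting into the equation and dividing by exp(-3*x) gives A = 1, so f_p = x^2*exp(-3*x).
General solution: f = C1*exp(-3*x) + x^2*exp(-3*x) + C2*x*exp(-3*x).
Apply the initial conditions: f(0) = C1 = 1 and f'(0) = C2 - 3*C1 = -4. Solving gives C1 = 1, C2 = -1.

f = x**2*exp(-3*x) - x*exp(-3*x) + exp(-3*x)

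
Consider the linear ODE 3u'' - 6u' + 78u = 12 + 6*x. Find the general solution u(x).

u = 27/169 + x/13 + C1*cos(5*x)*exp(x) + C2*exp(x)*sin(5*x)

Divide through by 3: u'' - 2u' + 26u = 4 + 2*x.
Characteristic equation r² - 2r + 26 = 0 has discriminant (-2)² - 4·(26) = -100 < 0, so r = 1 ± 5i.
Hence u_h = C1*cos(5*x)*exp(x) + C2*exp(x)*sin(5*x).
For the particular solution try u_p = A0 + A1*x. Substituting and matching coefficients of each power of x gives A0 = 27/169, A1 = 1/13, so u_p = 27/169 + x/13.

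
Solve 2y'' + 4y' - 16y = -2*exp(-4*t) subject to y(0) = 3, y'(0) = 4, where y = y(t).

y = 13*exp(-4*t)/36 + 95*exp(2*t)/36 + t*exp(-4*t)/6

Divide through by 2: y'' + 2y' - 8y = -exp(-4*t).
Characteristic equation r² + 2r - 8 = 0 factors as (r - 2)(r + 4) = 0, so r = 2, -4.
Hence y_h = C1*exp(2*t) + C2*exp(-4*t).
Since exp(-4*t) solves the homogeneous equation (r = -4 is a root of multiplicity 1), multiply the trial by t. Try y_p = A*t*exp(-4*t). Substituting into the equation and dividing by exp(-4*t) gives A = 1/6, so y_p = t*exp(-4*t)/6.
General solution: y = C1*exp(2*t) + C2*exp(-4*t) + t*exp(-4*t)/6.
Apply the initial conditions: y(0) = C1 + C2 = 3 and y'(0) = 1/6 - 4*C2 + 2*C1 = 4. Solving gives C1 = 95/36, C2 = 13/36.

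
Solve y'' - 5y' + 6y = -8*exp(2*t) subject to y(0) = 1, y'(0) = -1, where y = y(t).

y = -11*exp(3*t) + 12*exp(2*t) + 8*t*exp(2*t)

Characteristic equation r² - 5r + 6 = 0 factors as (r - 3)(r - 2) = 0, so r = 3, 2.
Hence y_h = C1*exp(3*t) + C2*exp(2*t).
Since exp(2*t) solves the homogeneous equation (r = 2 is a root of multiplicity 1), multiply the trial by t. Try y_p = A*t*exp(2*t). Substituting into the equation and dividing by exp(2*t) gives A = 8, so y_p = 8*t*exp(2*t).
General solution: y = C1*exp(3*t) + C2*exp(2*t) + 8*t*exp(2*t).
Apply the initial conditions: y(0) = C1 + C2 = 1 and y'(0) = 8 + 2*C2 + 3*C1 = -1. Solving gives C1 = -11, C2 = 12.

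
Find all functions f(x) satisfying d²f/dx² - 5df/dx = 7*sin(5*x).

f = C2 - 7*sin(5*x)/50 + 7*cos(5*x)/50 + C1*exp(5*x)

Characteristic equation r² - 5r = 0 factors as (r - 5)r = 0, so r = 5, 0.
Hence f_h = C1*exp(5*x) + C2.
Try f_p = A*cos(5*x) + B*sin(5*x). Substituting and equating the coefficients of cos(5x) and sin(5x) gives A = 7/50, B = -7/50, so f_p = -7*sin(5*x)/50 + 7*cos(5*x)/50.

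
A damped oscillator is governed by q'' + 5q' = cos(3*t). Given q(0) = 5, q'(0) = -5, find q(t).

q = 4 - cos(3*t)/34 + 5*sin(3*t)/102 + 35*exp(-5*t)/34

Characteristic equation r² + 5r = 0 factors as (r + 5)r = 0, so r = -5, 0.
Hence q_h = C1*exp(-5*t) + C2.
Try q_p = A*cos(3*t) + B*sin(3*t). Substituting and equating the coefficients of cos(3t) and sin(3t) gives A = -1/34, B = 5/102, so q_p = -cos(3*t)/34 + 5*sin(3*t)/102.
General solution: q = C2 - cos(3*t)/34 + 5*sin(3*t)/102 + C1*exp(-5*t).
Apply the initial conditions: q(0) = -1/34 + C1 + C2 = 5 and q'(0) = 5/34 - 5*C1 = -5. Solving gives C1 = 35/34, C2 = 4.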